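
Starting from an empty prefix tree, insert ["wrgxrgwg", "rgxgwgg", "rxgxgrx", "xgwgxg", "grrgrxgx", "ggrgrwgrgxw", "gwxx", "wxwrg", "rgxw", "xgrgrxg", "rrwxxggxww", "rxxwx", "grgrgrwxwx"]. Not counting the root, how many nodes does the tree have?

Count nodes per top-level branch (shared prefixes stored once):
  'g'-branch (ggrgrwgrgxw, grgrgrwxwx, grrgrxgx, gwxx): 29 nodes
  'r'-branch (rgxgwgg, rgxw, rrwxxggxww, rxgxgrx, rxxwx): 26 nodes
  'w'-branch (wrgxrgwg, wxwrg): 12 nodes
  'x'-branch (xgrgrxg, xgwgxg): 11 nodes
Sum: 78

78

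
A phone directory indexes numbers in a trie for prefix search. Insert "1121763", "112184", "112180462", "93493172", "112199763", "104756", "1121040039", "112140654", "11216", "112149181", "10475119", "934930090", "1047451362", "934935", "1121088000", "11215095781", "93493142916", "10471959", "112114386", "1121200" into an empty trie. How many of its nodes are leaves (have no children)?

20

A leaf is a node with no children — equivalently, the end of a word that is not a proper prefix of any other stored word.
Those words: "10471959", "1047451362", "10475119", "104756", "1121040039", "1121088000", "112114386", "1121200", "112140654", "112149181", "11215095781", "11216", "1121763", "112180462", "112184", "112199763", "934930090", "93493142916", "93493172", "934935"
Leaf count: 20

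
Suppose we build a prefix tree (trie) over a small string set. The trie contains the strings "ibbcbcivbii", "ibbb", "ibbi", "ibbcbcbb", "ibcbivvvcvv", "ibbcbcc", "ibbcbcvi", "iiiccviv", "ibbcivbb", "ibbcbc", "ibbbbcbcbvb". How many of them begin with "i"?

Filter for entries beginning with "i":
Matches: "ibbb", "ibbbbcbcbvb", "ibbcbc", "ibbcbcbb", "ibbcbcc", "ibbcbcivbii", "ibbcbcvi", "ibbcivbb", "ibbi", "ibcbivvvcvv", "iiiccviv"
Count: 11

11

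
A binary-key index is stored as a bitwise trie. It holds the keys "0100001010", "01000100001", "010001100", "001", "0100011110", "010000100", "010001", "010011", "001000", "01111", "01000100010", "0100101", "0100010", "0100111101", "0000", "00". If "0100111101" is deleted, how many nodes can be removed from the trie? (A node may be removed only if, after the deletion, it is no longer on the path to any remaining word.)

4

After clearing the end-marker at "0100111101", prune upward until reaching a node still needed by another word.
The suffix "1101" (4 nodes) is used only by "0100111101"; "010011" is itself a stored word, so pruning stops there.
Nodes removed: 4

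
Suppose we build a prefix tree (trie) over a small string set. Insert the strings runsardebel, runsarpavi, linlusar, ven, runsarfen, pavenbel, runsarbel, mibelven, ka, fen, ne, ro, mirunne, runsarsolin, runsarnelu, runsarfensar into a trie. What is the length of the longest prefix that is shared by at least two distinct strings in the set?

9

Equivalently: take the maximum, over all pairs, of their longest common prefix length.
"runsarfen" and "runsarfensar" agree on "runsarfen" (9 characters) before diverging; nothing deeper is shared.
Longest shared-prefix length: 9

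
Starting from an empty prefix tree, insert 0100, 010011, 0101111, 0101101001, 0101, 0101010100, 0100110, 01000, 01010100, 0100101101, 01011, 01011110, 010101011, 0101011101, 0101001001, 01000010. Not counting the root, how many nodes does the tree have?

43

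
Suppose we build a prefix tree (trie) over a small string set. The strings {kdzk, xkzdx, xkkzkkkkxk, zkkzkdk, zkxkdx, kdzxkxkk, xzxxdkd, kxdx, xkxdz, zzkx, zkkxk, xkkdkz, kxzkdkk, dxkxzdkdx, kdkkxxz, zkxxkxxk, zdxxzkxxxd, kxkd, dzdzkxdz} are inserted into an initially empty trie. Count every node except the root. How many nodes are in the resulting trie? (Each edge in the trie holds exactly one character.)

Count nodes per top-level branch (shared prefixes stored once):
  'd'-branch (dxkxzdkdx, dzdzkxdz): 16 nodes
  'k'-branch (kdkkxxz, kdzk, kdzxkxkk, kxdx, kxkd, kxzkdkk): 24 nodes
  'x'-branch (xkkdkz, xkkzkkkkxk, xkxdz, xkzdx, xzxxdkd): 25 nodes
  'z'-branch (zdxxzkxxxd, zkkxk, zkkzkdk, zkxkdx, zkxxkxxk, zzkx): 30 nodes
Sum: 95

95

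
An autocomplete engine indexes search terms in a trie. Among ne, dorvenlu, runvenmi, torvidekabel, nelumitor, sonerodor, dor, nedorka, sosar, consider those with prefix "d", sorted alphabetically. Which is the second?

dorvenlu

Words with prefix "d", in lexicographic order: "dor", "dorvenlu"
The 2nd is dorvenlu.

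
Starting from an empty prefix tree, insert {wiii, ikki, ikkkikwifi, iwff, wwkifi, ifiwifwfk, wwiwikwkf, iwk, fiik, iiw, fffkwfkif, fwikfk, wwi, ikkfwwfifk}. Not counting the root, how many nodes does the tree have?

Trace insertions, counting only characters that open a new branch:
  "wiii" → 4 new (w, i, i, i)
  "ikki" → 4 new (i, k, k, i)
  "ikkkikwifi" → prefix "ikk" already present; 7 new (k, i, k, w, i, f, i)
  "iwff" → prefix "i" already present; 3 new (w, f, f)
  "wwkifi" → prefix "w" already present; 5 new (w, k, i, f, i)
  "ifiwifwfk" → prefix "i" already present; 8 new (f, i, w, i, f, w, f, k)
  "wwiwikwkf" → prefix "ww" already present; 7 new (i, w, i, k, w, k, f)
  "iwk" → prefix "iw" already present; 1 new (k)
  "fiik" → 4 new (f, i, i, k)
  "iiw" → prefix "i" already present; 2 new (i, w)
  "fffkwfkif" → prefix "f" already present; 8 new (f, f, k, w, f, k, i, f)
  "fwikfk" → prefix "f" already present; 5 new (w, i, k, f, k)
  "wwi" → prefix "wwi" already present; 0 new (none)
  "ikkfwwfifk" → prefix "ikk" already present; 7 new (f, w, w, f, i, f, k)
Total nodes = 4 + 4 + 7 + 3 + 5 + 8 + 7 + 1 + 4 + 2 + 8 + 5 + 0 + 7 = 65

65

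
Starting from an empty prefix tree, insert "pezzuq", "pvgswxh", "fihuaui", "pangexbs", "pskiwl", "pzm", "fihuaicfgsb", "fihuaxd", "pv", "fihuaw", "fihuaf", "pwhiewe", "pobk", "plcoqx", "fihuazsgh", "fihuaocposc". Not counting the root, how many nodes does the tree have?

Insert word by word; a character creates a node only if that edge doesn't already exist:
  "pezzuq" → 6 new (p, e, z, z, u, q)
  "pvgswxh" → prefix "p" already present; 6 new (v, g, s, w, x, h)
  "fihuaui" → 7 new (f, i, h, u, a, u, i)
  "pangexbs" → prefix "p" already present; 7 new (a, n, g, e, x, b, s)
  "pskiwl" → prefix "p" already present; 5 new (s, k, i, w, l)
  "pzm" → prefix "p" already present; 2 new (z, m)
  "fihuaicfgsb" → prefix "fihua" already present; 6 new (i, c, f, g, s, b)
  "fihuaxd" → prefix "fihua" already present; 2 new (x, d)
  "pv" → prefix "pv" already present; 0 new (none)
  "fihuaw" → prefix "fihua" already present; 1 new (w)
  "fihuaf" → prefix "fihua" already present; 1 new (f)
  "pwhiewe" → prefix "p" already present; 6 new (w, h, i, e, w, e)
  "pobk" → prefix "p" already present; 3 new (o, b, k)
  "plcoqx" → prefix "p" already present; 5 new (l, c, o, q, x)
  "fihuazsgh" → prefix "fihua" already present; 4 new (z, s, g, h)
  "fihuaocposc" → prefix "fihua" already present; 6 new (o, c, p, o, s, c)
Total nodes = 6 + 6 + 7 + 7 + 5 + 2 + 6 + 2 + 0 + 1 + 1 + 6 + 3 + 5 + 4 + 6 = 67

67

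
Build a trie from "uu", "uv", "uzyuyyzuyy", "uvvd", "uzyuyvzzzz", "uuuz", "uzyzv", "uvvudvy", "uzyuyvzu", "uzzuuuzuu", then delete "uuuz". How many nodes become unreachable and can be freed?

After clearing the end-marker at "uuuz", prune upward until reaching a node still needed by another word.
The suffix "uz" (2 nodes) is used only by "uuuz"; "uu" is itself a stored word, so pruning stops there.
Nodes removed: 2

2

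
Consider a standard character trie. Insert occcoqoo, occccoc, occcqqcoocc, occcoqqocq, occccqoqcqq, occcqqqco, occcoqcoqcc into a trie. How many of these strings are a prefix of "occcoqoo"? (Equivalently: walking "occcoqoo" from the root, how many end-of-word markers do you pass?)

Check each prefix of "occcoqoo" against the stored set — each match is an end-marker on the path.
Prefixes of the query that are stored words: "occcoqoo"
Count: 1

1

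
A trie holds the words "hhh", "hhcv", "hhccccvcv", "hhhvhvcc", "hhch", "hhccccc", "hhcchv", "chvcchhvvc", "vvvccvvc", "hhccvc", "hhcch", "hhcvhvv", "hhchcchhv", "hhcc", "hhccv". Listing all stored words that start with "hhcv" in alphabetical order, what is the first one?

hhcv

Filter for "hhcv…" and sort: "hhcv", "hhcvhvv"
Position 1: hhcv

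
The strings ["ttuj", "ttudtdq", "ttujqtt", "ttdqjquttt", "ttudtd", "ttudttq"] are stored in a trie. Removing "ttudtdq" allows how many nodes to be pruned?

1

Walk "ttudtdq" from the leaf back toward the root, removing each node that no remaining word uses.
The suffix "q" (1 node) is used only by "ttudtdq"; "ttudtd" is itself a stored word, so pruning stops there.
Nodes removed: 1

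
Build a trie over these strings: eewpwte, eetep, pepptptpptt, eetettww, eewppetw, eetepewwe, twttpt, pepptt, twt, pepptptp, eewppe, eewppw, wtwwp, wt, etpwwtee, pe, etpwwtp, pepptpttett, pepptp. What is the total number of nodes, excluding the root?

Trace insertions, counting only characters that open a new branch:
  "eewpwte" → 7 new (e, e, w, p, w, t, e)
  "eetep" → prefix "ee" already present; 3 new (t, e, p)
  "pepptptpptt" → 11 new (p, e, p, p, t, p, t, p, p, t, t)
  "eetettww" → prefix "eete" already present; 4 new (t, t, w, w)
  "eewppetw" → prefix "eewp" already present; 4 new (p, e, t, w)
  "eetepewwe" → prefix "eetep" already present; 4 new (e, w, w, e)
  "twttpt" → 6 new (t, w, t, t, p, t)
  "pepptt" → prefix "peppt" already present; 1 new (t)
  "twt" → prefix "twt" already present; 0 new (none)
  "pepptptp" → prefix "pepptptp" already present; 0 new (none)
  "eewppe" → prefix "eewppe" already present; 0 new (none)
  "eewppw" → prefix "eewpp" already present; 1 new (w)
  "wtwwp" → 5 new (w, t, w, w, p)
  "wt" → prefix "wt" already present; 0 new (none)
  "etpwwtee" → prefix "e" already present; 7 new (t, p, w, w, t, e, e)
  "pe" → prefix "pe" already present; 0 new (none)
  "etpwwtp" → prefix "etpwwt" already present; 1 new (p)
  "pepptpttett" → prefix "pepptpt" already present; 4 new (t, e, t, t)
  "pepptp" → prefix "pepptp" already present; 0 new (none)
Total nodes = 7 + 3 + 11 + 4 + 4 + 4 + 6 + 1 + 0 + 0 + 0 + 1 + 5 + 0 + 7 + 0 + 1 + 4 + 0 = 58

58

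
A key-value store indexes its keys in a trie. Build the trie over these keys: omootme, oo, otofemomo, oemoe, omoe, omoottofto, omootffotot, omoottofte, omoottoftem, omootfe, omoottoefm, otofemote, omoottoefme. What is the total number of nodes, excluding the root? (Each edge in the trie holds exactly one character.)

41

Trace insertions, counting only characters that open a new branch:
  "omootme" → 7 new (o, m, o, o, t, m, e)
  "oo" → prefix "o" already present; 1 new (o)
  "otofemomo" → prefix "o" already present; 8 new (t, o, f, e, m, o, m, o)
  "oemoe" → prefix "o" already present; 4 new (e, m, o, e)
  "omoe" → prefix "omo" already present; 1 new (e)
  "omoottofto" → prefix "omoot" already present; 5 new (t, o, f, t, o)
  "omootffotot" → prefix "omoot" already present; 6 new (f, f, o, t, o, t)
  "omoottofte" → prefix "omoottoft" already present; 1 new (e)
  "omoottoftem" → prefix "omoottofte" already present; 1 new (m)
  "omootfe" → prefix "omootf" already present; 1 new (e)
  "omoottoefm" → prefix "omootto" already present; 3 new (e, f, m)
  "otofemote" → prefix "otofemo" already present; 2 new (t, e)
  "omoottoefme" → prefix "omoottoefm" already present; 1 new (e)
Total nodes = 7 + 1 + 8 + 4 + 1 + 5 + 6 + 1 + 1 + 1 + 3 + 2 + 1 = 41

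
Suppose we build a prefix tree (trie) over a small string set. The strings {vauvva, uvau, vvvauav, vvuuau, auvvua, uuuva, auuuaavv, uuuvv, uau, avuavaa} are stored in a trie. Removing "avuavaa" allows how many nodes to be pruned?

After clearing the end-marker at "avuavaa", prune upward until reaching a node still needed by another word.
The suffix "vuavaa" (6 nodes) is used only by "avuavaa"; the node for "a" still has the child "u", so pruning stops there.
Nodes removed: 6

6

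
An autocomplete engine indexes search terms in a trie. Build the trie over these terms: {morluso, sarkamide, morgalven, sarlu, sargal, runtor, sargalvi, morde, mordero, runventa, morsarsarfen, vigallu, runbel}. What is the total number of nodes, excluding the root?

Trace insertions, counting only characters that open a new branch:
  "morluso" → 7 new (m, o, r, l, u, s, o)
  "sarkamide" → 9 new (s, a, r, k, a, m, i, d, e)
  "morgalven" → prefix "mor" already present; 6 new (g, a, l, v, e, n)
  "sarlu" → prefix "sar" already present; 2 new (l, u)
  "sargal" → prefix "sar" already present; 3 new (g, a, l)
  "runtor" → 6 new (r, u, n, t, o, r)
  "sargalvi" → prefix "sargal" already present; 2 new (v, i)
  "morde" → prefix "mor" already present; 2 new (d, e)
  "mordero" → prefix "morde" already present; 2 new (r, o)
  "runventa" → prefix "run" already present; 5 new (v, e, n, t, a)
  "morsarsarfen" → prefix "mor" already present; 9 new (s, a, r, s, a, r, f, e, n)
  "vigallu" → 7 new (v, i, g, a, l, l, u)
  "runbel" → prefix "run" already present; 3 new (b, e, l)
Total nodes = 7 + 9 + 6 + 2 + 3 + 6 + 2 + 2 + 2 + 5 + 9 + 7 + 3 = 63

63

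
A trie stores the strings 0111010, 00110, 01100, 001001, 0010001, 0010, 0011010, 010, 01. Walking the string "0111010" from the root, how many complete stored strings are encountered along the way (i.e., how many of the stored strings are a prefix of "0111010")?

2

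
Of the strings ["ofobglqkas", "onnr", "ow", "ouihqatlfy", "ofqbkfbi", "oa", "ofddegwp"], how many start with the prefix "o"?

Traverse to the node for "o", then collect every word in that subtree.
Words under "o": oa, ofddegwp, ofobglqkas, ofqbkfbi, onnr, ouihqatlfy, ow
Count: 7

7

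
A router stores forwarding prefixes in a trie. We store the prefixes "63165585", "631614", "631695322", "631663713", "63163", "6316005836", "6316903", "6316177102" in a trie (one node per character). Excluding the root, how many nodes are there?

34

Trie structure (* marks end of a word):
(root)
└─ 6
   └─ 3
      └─ 1
         └─ 6
            ├─ 0
            │  └─ 0
            │     └─ 5
            │        └─ 8
            │           └─ 3
            │              └─ 6 *
            ├─ 1
            │  ├─ 4 *
            │  └─ 7
            │     └─ 7
            │        └─ 1
            │           └─ 0
            │              └─ 2 *
            ├─ 3 *
            ├─ 5
            │  └─ 5
            │     └─ 8
            │        └─ 5 *
            ├─ 6
            │  └─ 3
            │     └─ 7
            │        └─ 1
            │           └─ 3 *
            └─ 9
               ├─ 0
               │  └─ 3 *
               └─ 5
                  └─ 3
                     └─ 2
                        └─ 2 *
Counting every labelled node above: 34.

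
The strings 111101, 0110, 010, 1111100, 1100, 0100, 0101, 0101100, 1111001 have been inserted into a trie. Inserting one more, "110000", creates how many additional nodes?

2

The longest prefix of "110000" already in the trie is "1100" (length 4).
So 6 − 4 = 2 new nodes.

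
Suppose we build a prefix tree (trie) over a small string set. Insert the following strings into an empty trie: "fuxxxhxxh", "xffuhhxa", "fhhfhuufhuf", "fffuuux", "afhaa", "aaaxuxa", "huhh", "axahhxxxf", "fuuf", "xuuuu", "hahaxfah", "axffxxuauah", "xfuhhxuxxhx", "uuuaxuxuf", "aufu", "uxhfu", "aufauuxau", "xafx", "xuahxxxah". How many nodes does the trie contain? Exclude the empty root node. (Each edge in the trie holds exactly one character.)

119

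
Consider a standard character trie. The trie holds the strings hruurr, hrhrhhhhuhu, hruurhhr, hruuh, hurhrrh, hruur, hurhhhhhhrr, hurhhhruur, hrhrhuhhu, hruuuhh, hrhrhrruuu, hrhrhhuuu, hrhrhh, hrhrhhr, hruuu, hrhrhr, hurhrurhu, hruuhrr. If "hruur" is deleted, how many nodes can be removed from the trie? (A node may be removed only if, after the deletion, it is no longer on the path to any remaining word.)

0

Walk "hruur" from the leaf back toward the root, removing each node that no remaining word uses.
Every node on "hruur" is still needed (e.g. by "hruurr"), so nothing is freed.
Nodes removed: 0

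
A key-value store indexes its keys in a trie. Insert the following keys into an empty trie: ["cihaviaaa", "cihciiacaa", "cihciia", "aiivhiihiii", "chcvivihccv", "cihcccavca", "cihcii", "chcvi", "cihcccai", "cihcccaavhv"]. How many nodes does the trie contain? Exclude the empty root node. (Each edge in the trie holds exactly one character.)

48

Count nodes per top-level branch (shared prefixes stored once):
  'a'-branch (aiivhiihiii): 11 nodes
  'c'-branch (chcvi, chcvivihccv, cihaviaaa, cihcccaavhv, cihcccai, cihcccavca, cihcii, cihciia, cihciiacaa): 37 nodes
Sum: 48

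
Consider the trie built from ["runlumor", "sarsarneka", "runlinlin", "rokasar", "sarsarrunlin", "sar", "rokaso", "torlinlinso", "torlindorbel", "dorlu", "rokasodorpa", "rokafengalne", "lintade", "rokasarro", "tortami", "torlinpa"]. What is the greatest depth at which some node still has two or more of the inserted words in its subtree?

7

Equivalently: take the maximum, over all pairs, of their longest common prefix length.
e.g. "rokasar" and "rokasarro" share the prefix "rokasar" of length 7; no pair shares a longer one.
Longest shared-prefix length: 7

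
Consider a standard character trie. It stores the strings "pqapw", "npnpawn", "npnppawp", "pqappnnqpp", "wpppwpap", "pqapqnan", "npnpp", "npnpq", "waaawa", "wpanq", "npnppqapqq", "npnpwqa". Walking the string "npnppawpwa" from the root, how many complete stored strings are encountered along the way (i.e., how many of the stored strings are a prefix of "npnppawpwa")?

2

Traverse "npnppawpwa" character by character; count nodes along the way that are marked as word ends.
Prefixes of the query that are stored words: "npnpp", "npnppawp"
Count: 2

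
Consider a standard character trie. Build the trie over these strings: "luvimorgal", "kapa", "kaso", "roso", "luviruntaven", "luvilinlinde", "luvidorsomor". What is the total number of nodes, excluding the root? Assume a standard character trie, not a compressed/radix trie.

For each word, the new-node count is its length minus the longest prefix already in the trie:
  "luvimorgal" → 10 new (l, u, v, i, m, o, r, g, a, l)
  "kapa" → 4 new (k, a, p, a)
  "kaso" → prefix "ka" already present; 2 new (s, o)
  "roso" → 4 new (r, o, s, o)
  "luviruntaven" → prefix "luvi" already present; 8 new (r, u, n, t, a, v, e, n)
  "luvilinlinde" → prefix "luvi" already present; 8 new (l, i, n, l, i, n, d, e)
  "luvidorsomor" → prefix "luvi" already present; 8 new (d, o, r, s, o, m, o, r)
Total nodes = 10 + 4 + 2 + 4 + 8 + 8 + 8 = 44

44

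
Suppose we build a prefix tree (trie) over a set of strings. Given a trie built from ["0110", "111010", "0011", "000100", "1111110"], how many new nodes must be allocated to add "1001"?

3

The longest prefix of "1001" already in the trie is "1" (length 1).
Each of the 3 remaining characters creates one node.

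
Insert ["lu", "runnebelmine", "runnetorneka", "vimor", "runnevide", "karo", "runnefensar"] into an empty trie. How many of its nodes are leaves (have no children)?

Leaves are exactly the stored words that no other stored word extends.
Those words: "karo", "lu", "runnebelmine", "runnefensar", "runnetorneka", "runnevide", "vimor"
Leaf count: 7

7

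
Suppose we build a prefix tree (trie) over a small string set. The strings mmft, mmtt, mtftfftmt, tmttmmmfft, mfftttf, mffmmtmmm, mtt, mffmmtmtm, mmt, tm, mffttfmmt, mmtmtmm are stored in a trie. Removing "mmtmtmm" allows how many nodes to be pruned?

A node on "mmtmtmm"'s path can go only if nothing else ends at it or branches off below it.
The suffix "mtmm" (4 nodes) is used only by "mmtmtmm"; the node for "mmt" still has the child "t", so pruning stops there.
Nodes removed: 4

4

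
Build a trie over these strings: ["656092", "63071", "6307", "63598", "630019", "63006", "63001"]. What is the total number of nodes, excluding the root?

Trie structure (* marks end of a word):
(root)
└─ 6
   ├─ 3
   │  ├─ 0
   │  │  ├─ 0
   │  │  │  ├─ 1 *
   │  │  │  │  └─ 9 *
   │  │  │  └─ 6 *
   │  │  └─ 7 *
   │  │     └─ 1 *
   │  └─ 5
   │     └─ 9
   │        └─ 8 *
   └─ 5
      └─ 6
         └─ 0
            └─ 9
               └─ 2 *
Counting every labelled node above: 17.

17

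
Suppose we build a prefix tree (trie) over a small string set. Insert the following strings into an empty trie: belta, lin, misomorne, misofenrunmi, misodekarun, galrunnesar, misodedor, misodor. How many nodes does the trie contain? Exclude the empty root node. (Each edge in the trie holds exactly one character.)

48

For each word, the new-node count is its length minus the longest prefix already in the trie:
  "belta" → 5 new (b, e, l, t, a)
  "lin" → 3 new (l, i, n)
  "misomorne" → 9 new (m, i, s, o, m, o, r, n, e)
  "misofenrunmi" → prefix "miso" already present; 8 new (f, e, n, r, u, n, m, i)
  "misodekarun" → prefix "miso" already present; 7 new (d, e, k, a, r, u, n)
  "galrunnesar" → 11 new (g, a, l, r, u, n, n, e, s, a, r)
  "misodedor" → prefix "misode" already present; 3 new (d, o, r)
  "misodor" → prefix "misod" already present; 2 new (o, r)
Total nodes = 5 + 3 + 9 + 8 + 7 + 11 + 3 + 2 = 48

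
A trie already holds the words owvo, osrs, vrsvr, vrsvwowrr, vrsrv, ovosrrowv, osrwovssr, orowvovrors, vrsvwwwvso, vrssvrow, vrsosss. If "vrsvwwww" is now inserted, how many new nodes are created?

1

"vrsvwww" is already a path in the trie; the remaining "w" must be added.
So 8 − 7 = 1 new nodes.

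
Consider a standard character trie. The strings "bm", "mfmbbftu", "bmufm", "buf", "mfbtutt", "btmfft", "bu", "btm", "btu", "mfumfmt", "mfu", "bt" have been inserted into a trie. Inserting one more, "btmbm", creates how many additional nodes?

2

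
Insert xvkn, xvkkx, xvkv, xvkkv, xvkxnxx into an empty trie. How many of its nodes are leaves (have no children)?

5

Leaves are exactly the stored words that no other stored word extends.
Those words: "xvkkv", "xvkkx", "xvkn", "xvkv", "xvkxnxx"
Leaf count: 5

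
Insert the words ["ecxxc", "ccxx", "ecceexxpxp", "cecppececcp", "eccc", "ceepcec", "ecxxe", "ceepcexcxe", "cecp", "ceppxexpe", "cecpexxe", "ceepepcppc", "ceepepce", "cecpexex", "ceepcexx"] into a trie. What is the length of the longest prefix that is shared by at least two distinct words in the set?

The deepest shared node is where two words last agree before diverging.
e.g. "ceepcexcxe" and "ceepcexx" share the prefix "ceepcex" of length 7; no pair shares a longer one.
Longest shared-prefix length: 7

7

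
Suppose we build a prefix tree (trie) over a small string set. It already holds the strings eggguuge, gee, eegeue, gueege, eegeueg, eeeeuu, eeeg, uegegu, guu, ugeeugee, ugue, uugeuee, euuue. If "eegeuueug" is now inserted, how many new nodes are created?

4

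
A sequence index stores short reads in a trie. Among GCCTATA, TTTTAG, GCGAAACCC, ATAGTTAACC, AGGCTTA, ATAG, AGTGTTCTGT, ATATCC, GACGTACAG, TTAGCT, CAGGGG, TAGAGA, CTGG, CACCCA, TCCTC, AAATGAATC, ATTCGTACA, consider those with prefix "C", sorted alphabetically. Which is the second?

CAGGGG

Filter for "C…" and sort: "CACCCA", "CAGGGG", "CTGG"
The 2nd is CAGGGG.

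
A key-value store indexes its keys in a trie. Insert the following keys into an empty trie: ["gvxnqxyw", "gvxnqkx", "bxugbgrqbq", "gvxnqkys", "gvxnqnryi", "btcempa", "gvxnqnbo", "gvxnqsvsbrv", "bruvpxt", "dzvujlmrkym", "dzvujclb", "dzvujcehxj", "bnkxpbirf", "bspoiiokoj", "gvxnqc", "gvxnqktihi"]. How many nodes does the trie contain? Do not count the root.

86

Trace insertions, counting only characters that open a new branch:
  "gvxnqxyw" → 8 new (g, v, x, n, q, x, y, w)
  "gvxnqkx" → prefix "gvxnq" already present; 2 new (k, x)
  "bxugbgrqbq" → 10 new (b, x, u, g, b, g, r, q, b, q)
  "gvxnqkys" → prefix "gvxnqk" already present; 2 new (y, s)
  "gvxnqnryi" → prefix "gvxnq" already present; 4 new (n, r, y, i)
  "btcempa" → prefix "b" already present; 6 new (t, c, e, m, p, a)
  "gvxnqnbo" → prefix "gvxnqn" already present; 2 new (b, o)
  "gvxnqsvsbrv" → prefix "gvxnq" already present; 6 new (s, v, s, b, r, v)
  "bruvpxt" → prefix "b" already present; 6 new (r, u, v, p, x, t)
  "dzvujlmrkym" → 11 new (d, z, v, u, j, l, m, r, k, y, m)
  "dzvujclb" → prefix "dzvuj" already present; 3 new (c, l, b)
  "dzvujcehxj" → prefix "dzvujc" already present; 4 new (e, h, x, j)
  "bnkxpbirf" → prefix "b" already present; 8 new (n, k, x, p, b, i, r, f)
  "bspoiiokoj" → prefix "b" already present; 9 new (s, p, o, i, i, o, k, o, j)
  "gvxnqc" → prefix "gvxnq" already present; 1 new (c)
  "gvxnqktihi" → prefix "gvxnqk" already present; 4 new (t, i, h, i)
Total nodes = 8 + 2 + 10 + 2 + 4 + 6 + 2 + 6 + 6 + 11 + 3 + 4 + 8 + 9 + 1 + 4 = 86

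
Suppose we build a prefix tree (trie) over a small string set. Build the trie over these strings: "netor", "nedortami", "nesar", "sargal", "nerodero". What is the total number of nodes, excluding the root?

27

Count nodes per top-level branch (shared prefixes stored once):
  'n'-branch (nedortami, nerodero, nesar, netor): 21 nodes
  's'-branch (sargal): 6 nodes
Sum: 27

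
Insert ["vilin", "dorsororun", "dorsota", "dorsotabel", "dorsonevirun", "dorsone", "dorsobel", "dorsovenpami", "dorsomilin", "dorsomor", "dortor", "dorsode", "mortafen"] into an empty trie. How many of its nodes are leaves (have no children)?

11

Leaves are exactly the stored words that no other stored word extends.
Those words: "dorsobel", "dorsode", "dorsomilin", "dorsomor", "dorsonevirun", "dorsororun", "dorsotabel", "dorsovenpami", "dortor", "mortafen", "vilin"
Leaf count: 11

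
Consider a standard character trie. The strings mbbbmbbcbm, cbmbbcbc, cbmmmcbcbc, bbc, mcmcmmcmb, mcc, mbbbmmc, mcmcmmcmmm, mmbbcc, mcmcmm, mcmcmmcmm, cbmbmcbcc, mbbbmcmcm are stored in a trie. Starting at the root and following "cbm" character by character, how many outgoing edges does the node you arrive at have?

2

Walk "cbm" from the root, arriving at one node.
Distinct next characters after "cbm": b, m.
That node has 2 child edges.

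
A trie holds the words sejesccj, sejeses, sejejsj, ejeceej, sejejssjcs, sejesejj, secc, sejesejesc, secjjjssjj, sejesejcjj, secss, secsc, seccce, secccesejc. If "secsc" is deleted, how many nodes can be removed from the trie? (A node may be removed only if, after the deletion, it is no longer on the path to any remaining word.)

Walk "secsc" from the leaf back toward the root, removing each node that no remaining word uses.
The suffix "c" (1 node) is used only by "secsc"; the node for "secs" still has the child "s", so pruning stops there.
Nodes removed: 1

1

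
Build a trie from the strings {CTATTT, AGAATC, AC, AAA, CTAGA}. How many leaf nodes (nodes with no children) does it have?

A leaf is a node with no children — equivalently, the end of a word that is not a proper prefix of any other stored word.
Those words: "AAA", "AC", "AGAATC", "CTAGA", "CTATTT"
Leaf count: 5

5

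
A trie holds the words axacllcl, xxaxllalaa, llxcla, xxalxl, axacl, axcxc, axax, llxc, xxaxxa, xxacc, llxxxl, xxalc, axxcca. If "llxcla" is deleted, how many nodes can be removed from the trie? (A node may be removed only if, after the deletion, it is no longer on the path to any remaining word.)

2

Walk "llxcla" from the leaf back toward the root, removing each node that no remaining word uses.
The suffix "la" (2 nodes) is used only by "llxcla"; "llxc" is itself a stored word, so pruning stops there.
Nodes removed: 2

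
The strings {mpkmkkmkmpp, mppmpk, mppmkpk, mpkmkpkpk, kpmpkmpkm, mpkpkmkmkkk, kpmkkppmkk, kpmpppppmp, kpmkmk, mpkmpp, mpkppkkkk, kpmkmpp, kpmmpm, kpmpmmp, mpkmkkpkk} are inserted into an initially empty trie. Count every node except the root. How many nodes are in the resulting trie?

72

Count nodes per top-level branch (shared prefixes stored once):
  'k'-branch (kpmkkppmkk, kpmkmk, kpmkmpp, kpmmpm, kpmpkmpkm, kpmpmmp, kpmpppppmp): 32 nodes
  'm'-branch (mpkmkkmkmpp, mpkmkkpkk, mpkmkpkpk, mpkmpp, mpkpkmkmkkk, mpkppkkkk, mppmkpk, mppmpk): 40 nodes
Sum: 72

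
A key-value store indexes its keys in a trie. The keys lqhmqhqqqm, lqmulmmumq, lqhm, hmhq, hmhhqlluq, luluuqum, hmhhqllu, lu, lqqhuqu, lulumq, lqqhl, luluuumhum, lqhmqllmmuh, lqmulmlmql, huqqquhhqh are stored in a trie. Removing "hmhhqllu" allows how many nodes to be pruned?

0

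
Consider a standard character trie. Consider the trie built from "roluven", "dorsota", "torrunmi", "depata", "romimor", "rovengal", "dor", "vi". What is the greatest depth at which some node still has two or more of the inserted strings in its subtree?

Equivalently: take the maximum, over all pairs, of their longest common prefix length.
e.g. "dor" and "dorsota" share the prefix "dor" of length 3; no pair shares a longer one.
Longest shared-prefix length: 3

3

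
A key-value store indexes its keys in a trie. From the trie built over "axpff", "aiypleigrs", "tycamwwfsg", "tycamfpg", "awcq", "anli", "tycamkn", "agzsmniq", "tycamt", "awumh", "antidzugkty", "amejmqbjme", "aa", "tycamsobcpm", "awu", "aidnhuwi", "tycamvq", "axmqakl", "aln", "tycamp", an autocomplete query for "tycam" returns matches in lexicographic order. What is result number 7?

tycamwwfsg

DFS of the "tycam" subtree visits, in order: "tycamfpg", "tycamkn", "tycamp", "tycamsobcpm", "tycamt", "tycamvq", "tycamwwfsg"
Position 7: tycamwwfsg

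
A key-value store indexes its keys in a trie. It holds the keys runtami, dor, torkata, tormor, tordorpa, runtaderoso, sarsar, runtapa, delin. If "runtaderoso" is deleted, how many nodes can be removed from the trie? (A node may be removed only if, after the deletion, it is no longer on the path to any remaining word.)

After clearing the end-marker at "runtaderoso", prune upward until reaching a node still needed by another word.
The suffix "deroso" (6 nodes) is used only by "runtaderoso"; the node for "runta" still has the child "m", so pruning stops there.
Nodes removed: 6

6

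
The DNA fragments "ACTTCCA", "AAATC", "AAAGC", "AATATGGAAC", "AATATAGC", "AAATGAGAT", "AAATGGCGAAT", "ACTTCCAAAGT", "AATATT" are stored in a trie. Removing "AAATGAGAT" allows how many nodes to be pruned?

A node on "AAATGAGAT"'s path can go only if nothing else ends at it or branches off below it.
The suffix "AGAT" (4 nodes) is used only by "AAATGAGAT"; the node for "AAATG" still has the child "G", so pruning stops there.
Nodes removed: 4

4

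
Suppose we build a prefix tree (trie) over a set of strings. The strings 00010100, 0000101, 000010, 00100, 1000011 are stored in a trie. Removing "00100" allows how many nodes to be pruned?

Walk "00100" from the leaf back toward the root, removing each node that no remaining word uses.
The suffix "100" (3 nodes) is used only by "00100"; the node for "00" still has the child "0", so pruning stops there.
Nodes removed: 3

3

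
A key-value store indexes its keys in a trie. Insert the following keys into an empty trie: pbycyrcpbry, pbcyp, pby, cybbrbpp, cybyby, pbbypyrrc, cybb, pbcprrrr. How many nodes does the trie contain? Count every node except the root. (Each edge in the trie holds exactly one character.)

37

Trie structure (* marks end of a word):
(root)
├─ c
│  └─ y
│     └─ b
│        ├─ b *
│        │  └─ r
│        │     └─ b
│        │        └─ p
│        │           └─ p *
│        └─ y
│           └─ b
│              └─ y *
└─ p
   └─ b
      ├─ b
      │  └─ y
      │     └─ p
      │        └─ y
      │           └─ r
      │              └─ r
      │                 └─ c *
      ├─ c
      │  ├─ p
      │  │  └─ r
      │  │     └─ r
      │  │        └─ r
      │  │           └─ r *
      │  └─ y
      │     └─ p *
      └─ y *
         └─ c
            └─ y
               └─ r
                  └─ c
                     └─ p
                        └─ b
                           └─ r
                              └─ y *
Counting every labelled node above: 37.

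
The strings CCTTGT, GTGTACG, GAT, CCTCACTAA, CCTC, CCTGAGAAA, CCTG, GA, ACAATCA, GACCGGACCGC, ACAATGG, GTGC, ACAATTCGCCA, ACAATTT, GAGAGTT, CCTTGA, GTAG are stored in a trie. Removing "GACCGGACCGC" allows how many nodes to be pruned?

9

After clearing the end-marker at "GACCGGACCGC", prune upward until reaching a node still needed by another word.
The suffix "CCGGACCGC" (9 nodes) is used only by "GACCGGACCGC"; the node for "GA" still has the child "T", so pruning stops there.
Nodes removed: 9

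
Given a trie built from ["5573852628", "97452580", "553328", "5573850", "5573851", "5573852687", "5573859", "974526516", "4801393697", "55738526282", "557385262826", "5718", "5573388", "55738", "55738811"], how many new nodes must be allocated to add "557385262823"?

1

The longest prefix of "557385262823" already in the trie is "55738526282" (length 11).
New nodes needed: |"557385262823"| − 11 = 12 − 11 = 1.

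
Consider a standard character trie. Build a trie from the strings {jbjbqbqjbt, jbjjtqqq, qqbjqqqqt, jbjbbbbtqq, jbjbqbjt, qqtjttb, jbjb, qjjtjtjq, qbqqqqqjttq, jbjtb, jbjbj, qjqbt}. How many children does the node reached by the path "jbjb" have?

3

Follow the path "jbjb" to its node, then look at its outgoing edges.
Distinct next characters after "jbjb": b, j, q.
That node has 3 child edges.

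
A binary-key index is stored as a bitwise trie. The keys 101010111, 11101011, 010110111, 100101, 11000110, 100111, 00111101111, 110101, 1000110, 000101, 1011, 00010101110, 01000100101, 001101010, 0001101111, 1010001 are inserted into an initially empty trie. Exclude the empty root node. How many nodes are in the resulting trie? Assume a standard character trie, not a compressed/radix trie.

Count nodes per top-level branch (shared prefixes stored once):
  '0'-branch (000101, 00010101110, 0001101111, 001101010, 00111101111, 01000100101, 010110111): 47 nodes
  '1'-branch (1000110, 100101, 100111, 1010001, 101010111, 1011, 11000110, 110101, 11101011): 39 nodes
Sum: 86

86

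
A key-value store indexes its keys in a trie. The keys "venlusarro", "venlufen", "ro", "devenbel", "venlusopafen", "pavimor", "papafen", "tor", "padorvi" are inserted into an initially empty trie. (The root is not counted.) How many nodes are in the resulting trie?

49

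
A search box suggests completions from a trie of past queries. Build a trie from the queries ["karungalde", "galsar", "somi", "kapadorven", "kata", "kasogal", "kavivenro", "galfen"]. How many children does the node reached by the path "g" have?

1

Walk "g" from the root, arriving at one node.
Distinct next characters after "g": a.
That node has 1 child edge.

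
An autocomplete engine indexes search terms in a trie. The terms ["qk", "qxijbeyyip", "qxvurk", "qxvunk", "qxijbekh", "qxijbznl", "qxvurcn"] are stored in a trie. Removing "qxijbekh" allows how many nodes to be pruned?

2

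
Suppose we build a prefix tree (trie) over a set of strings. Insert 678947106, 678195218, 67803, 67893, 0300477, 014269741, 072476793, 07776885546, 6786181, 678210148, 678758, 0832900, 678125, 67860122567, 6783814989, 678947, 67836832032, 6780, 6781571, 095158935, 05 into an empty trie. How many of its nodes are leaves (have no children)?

A leaf is a node with no children — equivalently, the end of a word that is not a proper prefix of any other stored word.
Those words: "014269741", "0300477", "05", "072476793", "07776885546", "0832900", "095158935", "67803", "678125", "6781571", "678195218", "678210148", "67836832032", "6783814989", "67860122567", "6786181", "678758", "67893", "678947106"
Leaf count: 19

19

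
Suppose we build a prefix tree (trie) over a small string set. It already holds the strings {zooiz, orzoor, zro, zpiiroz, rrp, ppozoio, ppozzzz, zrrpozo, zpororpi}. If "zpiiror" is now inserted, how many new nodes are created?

1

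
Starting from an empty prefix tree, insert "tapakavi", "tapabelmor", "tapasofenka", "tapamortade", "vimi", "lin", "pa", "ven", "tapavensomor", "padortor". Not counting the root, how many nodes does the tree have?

53

Trace insertions, counting only characters that open a new branch:
  "tapakavi" → 8 new (t, a, p, a, k, a, v, i)
  "tapabelmor" → prefix "tapa" already present; 6 new (b, e, l, m, o, r)
  "tapasofenka" → prefix "tapa" already present; 7 new (s, o, f, e, n, k, a)
  "tapamortade" → prefix "tapa" already present; 7 new (m, o, r, t, a, d, e)
  "vimi" → 4 new (v, i, m, i)
  "lin" → 3 new (l, i, n)
  "pa" → 2 new (p, a)
  "ven" → prefix "v" already present; 2 new (e, n)
  "tapavensomor" → prefix "tapa" already present; 8 new (v, e, n, s, o, m, o, r)
  "padortor" → prefix "pa" already present; 6 new (d, o, r, t, o, r)
Total nodes = 8 + 6 + 7 + 7 + 4 + 3 + 2 + 2 + 8 + 6 = 53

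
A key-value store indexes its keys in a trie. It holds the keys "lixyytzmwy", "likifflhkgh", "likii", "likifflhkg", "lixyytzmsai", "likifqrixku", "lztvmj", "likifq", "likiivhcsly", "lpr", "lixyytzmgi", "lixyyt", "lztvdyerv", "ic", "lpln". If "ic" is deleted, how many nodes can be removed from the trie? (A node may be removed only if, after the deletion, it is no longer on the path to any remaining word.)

2

A node on "ic"'s path can go only if nothing else ends at it or branches off below it.
No other word shares any prefix with "ic", so all 2 of its nodes go.
Nodes removed: 2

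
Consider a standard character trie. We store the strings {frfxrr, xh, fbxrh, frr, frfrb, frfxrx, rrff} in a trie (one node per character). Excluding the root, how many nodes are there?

Count nodes per top-level branch (shared prefixes stored once):
  'f'-branch (fbxrh, frfrb, frfxrr, frfxrx, frr): 14 nodes
  'r'-branch (rrff): 4 nodes
  'x'-branch (xh): 2 nodes
Sum: 20

20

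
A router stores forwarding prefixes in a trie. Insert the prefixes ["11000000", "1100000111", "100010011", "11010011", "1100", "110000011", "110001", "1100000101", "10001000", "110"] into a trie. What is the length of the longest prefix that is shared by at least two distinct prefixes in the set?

9

The deepest shared node is where two words last agree before diverging.
e.g. "110000011" and "1100000111" share the prefix "110000011" of length 9; no pair shares a longer one.
Longest shared-prefix length: 9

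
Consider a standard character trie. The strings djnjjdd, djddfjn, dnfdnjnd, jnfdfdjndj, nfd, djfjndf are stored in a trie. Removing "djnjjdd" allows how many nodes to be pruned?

5

Walk "djnjjdd" from the leaf back toward the root, removing each node that no remaining word uses.
The suffix "njjdd" (5 nodes) is used only by "djnjjdd"; the node for "dj" still has the child "d", so pruning stops there.
Nodes removed: 5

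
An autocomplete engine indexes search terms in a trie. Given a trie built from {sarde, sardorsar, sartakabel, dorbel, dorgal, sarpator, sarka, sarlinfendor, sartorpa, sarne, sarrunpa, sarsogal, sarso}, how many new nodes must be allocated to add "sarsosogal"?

Walking "sarsosogal" from the root, the first 5 characters ("sarso") follow existing edges; "s" is the first miss.
So 10 − 5 = 5 new nodes.

5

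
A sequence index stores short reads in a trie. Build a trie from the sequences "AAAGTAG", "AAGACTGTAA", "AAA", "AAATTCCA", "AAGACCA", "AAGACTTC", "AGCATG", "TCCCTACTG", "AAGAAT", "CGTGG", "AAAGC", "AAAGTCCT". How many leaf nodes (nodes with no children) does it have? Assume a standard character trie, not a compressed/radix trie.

11

Leaves are exactly the stored words that no other stored word extends.
Those words: "AAAGC", "AAAGTAG", "AAAGTCCT", "AAATTCCA", "AAGAAT", "AAGACCA", "AAGACTGTAA", "AAGACTTC", "AGCATG", "CGTGG", "TCCCTACTG"
Leaf count: 11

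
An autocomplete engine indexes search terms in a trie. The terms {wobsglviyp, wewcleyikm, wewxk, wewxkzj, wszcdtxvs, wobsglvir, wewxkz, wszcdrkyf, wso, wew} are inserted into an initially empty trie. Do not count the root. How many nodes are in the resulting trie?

37

Insert word by word; a character creates a node only if that edge doesn't already exist:
  "wobsglviyp" → 10 new (w, o, b, s, g, l, v, i, y, p)
  "wewcleyikm" → prefix "w" already present; 9 new (e, w, c, l, e, y, i, k, m)
  "wewxk" → prefix "wew" already present; 2 new (x, k)
  "wewxkzj" → prefix "wewxk" already present; 2 new (z, j)
  "wszcdtxvs" → prefix "w" already present; 8 new (s, z, c, d, t, x, v, s)
  "wobsglvir" → prefix "wobsglvi" already present; 1 new (r)
  "wewxkz" → prefix "wewxkz" already present; 0 new (none)
  "wszcdrkyf" → prefix "wszcd" already present; 4 new (r, k, y, f)
  "wso" → prefix "ws" already present; 1 new (o)
  "wew" → prefix "wew" already present; 0 new (none)
Total nodes = 10 + 9 + 2 + 2 + 8 + 1 + 0 + 4 + 1 + 0 = 37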